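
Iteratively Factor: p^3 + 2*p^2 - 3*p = (p - 1)*(p^2 + 3*p) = p*(p - 1)*(p + 3)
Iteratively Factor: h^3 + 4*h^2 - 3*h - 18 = (h - 2)*(h^2 + 6*h + 9) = (h - 2)*(h + 3)*(h + 3)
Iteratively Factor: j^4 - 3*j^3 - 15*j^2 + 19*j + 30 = (j + 3)*(j^3 - 6*j^2 + 3*j + 10) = (j + 1)*(j + 3)*(j^2 - 7*j + 10) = (j - 2)*(j + 1)*(j + 3)*(j - 5)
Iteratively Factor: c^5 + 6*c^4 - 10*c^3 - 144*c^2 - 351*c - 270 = (c - 5)*(c^4 + 11*c^3 + 45*c^2 + 81*c + 54) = (c - 5)*(c + 2)*(c^3 + 9*c^2 + 27*c + 27) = (c - 5)*(c + 2)*(c + 3)*(c^2 + 6*c + 9) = (c - 5)*(c + 2)*(c + 3)^2*(c + 3)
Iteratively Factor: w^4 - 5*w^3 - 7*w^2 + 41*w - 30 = (w - 2)*(w^3 - 3*w^2 - 13*w + 15) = (w - 2)*(w - 1)*(w^2 - 2*w - 15) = (w - 2)*(w - 1)*(w + 3)*(w - 5)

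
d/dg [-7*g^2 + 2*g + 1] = 2 - 14*g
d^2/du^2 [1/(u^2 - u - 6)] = 2*(u^2 - u - (2*u - 1)^2 - 6)/(-u^2 + u + 6)^3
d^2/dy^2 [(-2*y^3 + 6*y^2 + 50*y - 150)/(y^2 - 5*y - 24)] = 12*(-3*y^3 - 123*y^2 + 399*y - 1649)/(y^6 - 15*y^5 + 3*y^4 + 595*y^3 - 72*y^2 - 8640*y - 13824)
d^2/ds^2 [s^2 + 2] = 2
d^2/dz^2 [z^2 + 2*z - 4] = 2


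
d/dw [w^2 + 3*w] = 2*w + 3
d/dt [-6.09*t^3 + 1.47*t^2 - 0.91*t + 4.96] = -18.27*t^2 + 2.94*t - 0.91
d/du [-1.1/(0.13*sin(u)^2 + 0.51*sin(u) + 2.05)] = (0.286*sin(u) + 0.561)*cos(u)/(0.13*sin(u)^2 + 0.51*sin(u) + 2.05)^2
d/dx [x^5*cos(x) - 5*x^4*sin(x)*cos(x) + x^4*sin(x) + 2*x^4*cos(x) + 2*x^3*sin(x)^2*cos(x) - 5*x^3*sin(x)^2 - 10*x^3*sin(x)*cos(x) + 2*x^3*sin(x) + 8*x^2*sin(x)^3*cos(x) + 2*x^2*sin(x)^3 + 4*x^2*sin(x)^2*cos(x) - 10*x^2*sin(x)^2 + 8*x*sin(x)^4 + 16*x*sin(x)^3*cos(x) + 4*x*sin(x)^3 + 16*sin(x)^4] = -x^5*sin(x) + 10*x^4*sin(x)^2 - 2*x^4*sin(x) + 6*x^4*cos(x) - 5*x^4 - 6*x^3*sin(x)^3 + 20*x^3*sin(x)^2 - 30*x^3*sin(x)*cos(x) + 8*x^3*sin(x) + 10*x^3*cos(x) - 10*x^3 - 32*x^2*sin(x)^4 + 12*sqrt(2)*x^2*sin(x)^2*cos(x + pi/4) + 9*x^2*sin(x)^2 - 50*x^2*sin(x)*cos(x) + 14*x^2*sin(x) - 64*x*sin(x)^4 + 48*x*sin(x)^3*cos(x) + 4*x*sin(x)^3 + 20*x*sin(x)^2*cos(x) + 28*x*sin(x)^2 + 8*sin(x)^4 + 80*sin(x)^3*cos(x) + 4*sin(x)^3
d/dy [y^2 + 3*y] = 2*y + 3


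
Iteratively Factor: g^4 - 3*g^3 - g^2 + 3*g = (g - 3)*(g^3 - g) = (g - 3)*(g + 1)*(g^2 - g) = (g - 3)*(g - 1)*(g + 1)*(g)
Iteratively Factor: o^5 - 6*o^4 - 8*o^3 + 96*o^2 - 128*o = (o - 2)*(o^4 - 4*o^3 - 16*o^2 + 64*o) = o*(o - 2)*(o^3 - 4*o^2 - 16*o + 64) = o*(o - 2)*(o + 4)*(o^2 - 8*o + 16) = o*(o - 4)*(o - 2)*(o + 4)*(o - 4)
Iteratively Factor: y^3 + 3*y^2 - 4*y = (y - 1)*(y^2 + 4*y) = y*(y - 1)*(y + 4)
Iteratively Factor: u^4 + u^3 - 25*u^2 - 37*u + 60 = (u - 1)*(u^3 + 2*u^2 - 23*u - 60) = (u - 1)*(u + 3)*(u^2 - u - 20) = (u - 5)*(u - 1)*(u + 3)*(u + 4)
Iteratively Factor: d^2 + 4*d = (d + 4)*(d)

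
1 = 1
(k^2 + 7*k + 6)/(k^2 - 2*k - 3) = (k + 6)/(k - 3)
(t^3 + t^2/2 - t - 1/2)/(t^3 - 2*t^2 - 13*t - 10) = (2*t^2 - t - 1)/(2*(t^2 - 3*t - 10))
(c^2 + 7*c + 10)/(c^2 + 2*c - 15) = (c + 2)/(c - 3)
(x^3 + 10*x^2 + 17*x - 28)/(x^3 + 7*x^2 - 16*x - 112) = (x - 1)/(x - 4)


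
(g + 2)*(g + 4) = g^2 + 6*g + 8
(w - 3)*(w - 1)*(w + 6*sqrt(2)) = w^3 - 4*w^2 + 6*sqrt(2)*w^2 - 24*sqrt(2)*w + 3*w + 18*sqrt(2)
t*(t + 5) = t^2 + 5*t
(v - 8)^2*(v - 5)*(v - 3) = v^4 - 24*v^3 + 207*v^2 - 752*v + 960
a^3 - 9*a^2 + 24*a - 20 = (a - 5)*(a - 2)^2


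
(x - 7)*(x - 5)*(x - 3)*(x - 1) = x^4 - 16*x^3 + 86*x^2 - 176*x + 105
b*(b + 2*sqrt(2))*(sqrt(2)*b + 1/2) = sqrt(2)*b^3 + 9*b^2/2 + sqrt(2)*b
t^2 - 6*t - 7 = (t - 7)*(t + 1)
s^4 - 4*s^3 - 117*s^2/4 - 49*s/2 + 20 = (s - 8)*(s - 1/2)*(s + 2)*(s + 5/2)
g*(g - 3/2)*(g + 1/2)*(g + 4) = g^4 + 3*g^3 - 19*g^2/4 - 3*g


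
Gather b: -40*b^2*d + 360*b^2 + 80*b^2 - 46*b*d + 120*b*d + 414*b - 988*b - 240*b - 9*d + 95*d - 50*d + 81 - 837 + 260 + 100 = b^2*(440 - 40*d) + b*(74*d - 814) + 36*d - 396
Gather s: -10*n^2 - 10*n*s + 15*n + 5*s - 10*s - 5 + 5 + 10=-10*n^2 + 15*n + s*(-10*n - 5) + 10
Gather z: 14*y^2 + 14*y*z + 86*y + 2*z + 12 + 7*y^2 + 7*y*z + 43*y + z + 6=21*y^2 + 129*y + z*(21*y + 3) + 18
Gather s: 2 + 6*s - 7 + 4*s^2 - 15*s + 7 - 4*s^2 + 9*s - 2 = 0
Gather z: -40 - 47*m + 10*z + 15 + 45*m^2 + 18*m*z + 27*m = 45*m^2 - 20*m + z*(18*m + 10) - 25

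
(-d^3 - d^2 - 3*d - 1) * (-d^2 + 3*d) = d^5 - 2*d^4 - 8*d^2 - 3*d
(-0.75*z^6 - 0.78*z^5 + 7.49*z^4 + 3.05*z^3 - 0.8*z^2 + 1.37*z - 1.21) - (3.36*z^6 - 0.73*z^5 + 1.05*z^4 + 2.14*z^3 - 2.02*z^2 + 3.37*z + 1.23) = -4.11*z^6 - 0.05*z^5 + 6.44*z^4 + 0.91*z^3 + 1.22*z^2 - 2.0*z - 2.44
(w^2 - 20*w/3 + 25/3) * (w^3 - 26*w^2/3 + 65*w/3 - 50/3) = w^5 - 46*w^4/3 + 790*w^3/9 - 700*w^2/3 + 875*w/3 - 1250/9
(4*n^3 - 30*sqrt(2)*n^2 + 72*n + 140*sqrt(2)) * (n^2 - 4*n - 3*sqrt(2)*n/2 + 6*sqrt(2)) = 4*n^5 - 36*sqrt(2)*n^4 - 16*n^4 + 162*n^3 + 144*sqrt(2)*n^3 - 648*n^2 + 32*sqrt(2)*n^2 - 420*n - 128*sqrt(2)*n + 1680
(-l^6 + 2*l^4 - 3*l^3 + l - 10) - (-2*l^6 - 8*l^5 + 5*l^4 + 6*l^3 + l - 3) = l^6 + 8*l^5 - 3*l^4 - 9*l^3 - 7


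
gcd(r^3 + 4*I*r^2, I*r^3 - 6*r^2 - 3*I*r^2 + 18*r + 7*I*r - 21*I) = 1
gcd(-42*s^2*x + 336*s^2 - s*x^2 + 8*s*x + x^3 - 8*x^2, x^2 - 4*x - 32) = x - 8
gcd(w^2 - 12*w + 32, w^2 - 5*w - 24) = w - 8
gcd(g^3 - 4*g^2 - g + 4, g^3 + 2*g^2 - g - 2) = g^2 - 1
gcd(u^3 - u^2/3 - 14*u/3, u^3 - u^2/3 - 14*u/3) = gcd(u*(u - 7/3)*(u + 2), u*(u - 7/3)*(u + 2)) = u^3 - u^2/3 - 14*u/3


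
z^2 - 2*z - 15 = (z - 5)*(z + 3)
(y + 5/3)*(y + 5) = y^2 + 20*y/3 + 25/3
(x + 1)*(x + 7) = x^2 + 8*x + 7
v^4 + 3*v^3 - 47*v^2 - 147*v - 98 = (v - 7)*(v + 1)*(v + 2)*(v + 7)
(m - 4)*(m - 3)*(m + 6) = m^3 - m^2 - 30*m + 72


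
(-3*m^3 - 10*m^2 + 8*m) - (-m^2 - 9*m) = -3*m^3 - 9*m^2 + 17*m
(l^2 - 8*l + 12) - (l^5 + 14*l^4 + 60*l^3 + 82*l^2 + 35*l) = -l^5 - 14*l^4 - 60*l^3 - 81*l^2 - 43*l + 12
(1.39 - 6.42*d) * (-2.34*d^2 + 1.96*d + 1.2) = 15.0228*d^3 - 15.8358*d^2 - 4.9796*d + 1.668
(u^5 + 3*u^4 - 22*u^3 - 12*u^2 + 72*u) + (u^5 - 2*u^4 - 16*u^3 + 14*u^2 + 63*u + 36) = 2*u^5 + u^4 - 38*u^3 + 2*u^2 + 135*u + 36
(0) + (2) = 2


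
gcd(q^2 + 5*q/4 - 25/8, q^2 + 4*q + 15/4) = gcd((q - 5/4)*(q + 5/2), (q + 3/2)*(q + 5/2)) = q + 5/2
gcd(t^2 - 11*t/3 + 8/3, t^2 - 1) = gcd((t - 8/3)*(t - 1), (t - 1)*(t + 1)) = t - 1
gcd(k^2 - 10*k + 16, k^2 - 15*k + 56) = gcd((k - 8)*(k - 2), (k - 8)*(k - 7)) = k - 8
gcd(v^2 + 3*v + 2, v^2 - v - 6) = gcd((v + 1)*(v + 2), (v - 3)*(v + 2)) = v + 2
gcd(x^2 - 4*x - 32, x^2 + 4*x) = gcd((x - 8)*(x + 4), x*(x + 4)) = x + 4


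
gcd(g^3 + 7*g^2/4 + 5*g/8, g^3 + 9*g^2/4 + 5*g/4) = g^2 + 5*g/4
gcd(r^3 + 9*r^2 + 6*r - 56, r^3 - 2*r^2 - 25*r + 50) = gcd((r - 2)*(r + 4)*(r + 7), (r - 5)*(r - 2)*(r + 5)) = r - 2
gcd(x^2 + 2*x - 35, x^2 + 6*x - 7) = x + 7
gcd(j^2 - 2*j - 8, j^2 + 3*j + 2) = j + 2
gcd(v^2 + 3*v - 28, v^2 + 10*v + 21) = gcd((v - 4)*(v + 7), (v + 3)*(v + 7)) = v + 7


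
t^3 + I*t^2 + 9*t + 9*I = (t - 3*I)*(t + I)*(t + 3*I)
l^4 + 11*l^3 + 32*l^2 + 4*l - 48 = (l - 1)*(l + 2)*(l + 4)*(l + 6)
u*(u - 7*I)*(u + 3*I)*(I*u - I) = I*u^4 + 4*u^3 - I*u^3 - 4*u^2 + 21*I*u^2 - 21*I*u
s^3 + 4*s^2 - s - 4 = (s - 1)*(s + 1)*(s + 4)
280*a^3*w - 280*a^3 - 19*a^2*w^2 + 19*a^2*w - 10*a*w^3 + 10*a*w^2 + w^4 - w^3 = (-8*a + w)*(-7*a + w)*(5*a + w)*(w - 1)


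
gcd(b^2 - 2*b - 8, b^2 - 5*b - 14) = b + 2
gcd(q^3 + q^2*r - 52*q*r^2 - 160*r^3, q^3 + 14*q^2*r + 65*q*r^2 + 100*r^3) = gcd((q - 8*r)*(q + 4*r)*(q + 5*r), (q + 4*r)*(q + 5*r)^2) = q^2 + 9*q*r + 20*r^2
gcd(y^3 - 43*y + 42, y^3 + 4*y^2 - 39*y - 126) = y^2 + y - 42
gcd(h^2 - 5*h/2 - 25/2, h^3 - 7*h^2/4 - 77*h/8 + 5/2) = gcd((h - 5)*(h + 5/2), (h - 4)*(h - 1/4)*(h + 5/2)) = h + 5/2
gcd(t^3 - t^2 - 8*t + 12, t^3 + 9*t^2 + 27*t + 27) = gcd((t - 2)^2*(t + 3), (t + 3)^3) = t + 3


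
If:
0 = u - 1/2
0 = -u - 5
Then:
No Solution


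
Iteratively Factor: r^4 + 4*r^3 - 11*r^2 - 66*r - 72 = (r + 2)*(r^3 + 2*r^2 - 15*r - 36) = (r + 2)*(r + 3)*(r^2 - r - 12) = (r + 2)*(r + 3)^2*(r - 4)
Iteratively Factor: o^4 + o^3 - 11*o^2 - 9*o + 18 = (o + 3)*(o^3 - 2*o^2 - 5*o + 6) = (o - 1)*(o + 3)*(o^2 - o - 6) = (o - 3)*(o - 1)*(o + 3)*(o + 2)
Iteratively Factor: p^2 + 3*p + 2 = (p + 1)*(p + 2)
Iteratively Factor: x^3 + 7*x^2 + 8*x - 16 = (x - 1)*(x^2 + 8*x + 16) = (x - 1)*(x + 4)*(x + 4)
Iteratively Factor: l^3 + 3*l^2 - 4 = (l + 2)*(l^2 + l - 2) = (l + 2)^2*(l - 1)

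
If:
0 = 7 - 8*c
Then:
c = 7/8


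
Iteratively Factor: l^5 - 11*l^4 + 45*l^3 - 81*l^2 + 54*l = (l - 3)*(l^4 - 8*l^3 + 21*l^2 - 18*l) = (l - 3)^2*(l^3 - 5*l^2 + 6*l) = (l - 3)^2*(l - 2)*(l^2 - 3*l) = l*(l - 3)^2*(l - 2)*(l - 3)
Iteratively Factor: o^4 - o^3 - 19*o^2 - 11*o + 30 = (o - 1)*(o^3 - 19*o - 30) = (o - 5)*(o - 1)*(o^2 + 5*o + 6) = (o - 5)*(o - 1)*(o + 2)*(o + 3)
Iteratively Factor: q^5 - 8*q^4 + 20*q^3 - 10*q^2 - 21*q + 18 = (q - 1)*(q^4 - 7*q^3 + 13*q^2 + 3*q - 18) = (q - 2)*(q - 1)*(q^3 - 5*q^2 + 3*q + 9) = (q - 3)*(q - 2)*(q - 1)*(q^2 - 2*q - 3) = (q - 3)*(q - 2)*(q - 1)*(q + 1)*(q - 3)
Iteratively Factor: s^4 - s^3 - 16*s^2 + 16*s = (s - 1)*(s^3 - 16*s) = s*(s - 1)*(s^2 - 16) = s*(s - 1)*(s + 4)*(s - 4)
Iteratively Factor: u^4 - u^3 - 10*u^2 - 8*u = (u + 1)*(u^3 - 2*u^2 - 8*u) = (u - 4)*(u + 1)*(u^2 + 2*u) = (u - 4)*(u + 1)*(u + 2)*(u)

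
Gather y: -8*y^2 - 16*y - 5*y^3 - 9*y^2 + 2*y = -5*y^3 - 17*y^2 - 14*y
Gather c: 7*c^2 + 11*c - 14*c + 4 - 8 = 7*c^2 - 3*c - 4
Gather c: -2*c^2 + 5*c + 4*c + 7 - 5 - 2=-2*c^2 + 9*c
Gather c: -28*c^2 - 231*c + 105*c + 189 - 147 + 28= -28*c^2 - 126*c + 70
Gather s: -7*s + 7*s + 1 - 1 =0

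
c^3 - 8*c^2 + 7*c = c*(c - 7)*(c - 1)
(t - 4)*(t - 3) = t^2 - 7*t + 12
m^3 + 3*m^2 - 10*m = m*(m - 2)*(m + 5)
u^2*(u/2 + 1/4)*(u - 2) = u^4/2 - 3*u^3/4 - u^2/2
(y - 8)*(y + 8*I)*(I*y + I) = I*y^3 - 8*y^2 - 7*I*y^2 + 56*y - 8*I*y + 64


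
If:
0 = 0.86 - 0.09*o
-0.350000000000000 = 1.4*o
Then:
No Solution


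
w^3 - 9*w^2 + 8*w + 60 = (w - 6)*(w - 5)*(w + 2)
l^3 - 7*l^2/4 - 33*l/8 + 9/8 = (l - 3)*(l - 1/4)*(l + 3/2)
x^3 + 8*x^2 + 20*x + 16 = (x + 2)^2*(x + 4)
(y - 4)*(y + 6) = y^2 + 2*y - 24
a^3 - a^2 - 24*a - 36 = (a - 6)*(a + 2)*(a + 3)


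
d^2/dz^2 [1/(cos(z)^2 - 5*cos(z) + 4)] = (-4*sin(z)^4 + 11*sin(z)^2 - 155*cos(z)/4 + 15*cos(3*z)/4 + 35)/((cos(z) - 4)^3*(cos(z) - 1)^3)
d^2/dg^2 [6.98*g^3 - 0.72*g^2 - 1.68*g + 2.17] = 41.88*g - 1.44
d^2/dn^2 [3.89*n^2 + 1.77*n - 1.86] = 7.78000000000000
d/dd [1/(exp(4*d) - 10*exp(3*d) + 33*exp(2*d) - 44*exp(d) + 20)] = (-4*exp(3*d) + 30*exp(2*d) - 66*exp(d) + 44)*exp(d)/(exp(4*d) - 10*exp(3*d) + 33*exp(2*d) - 44*exp(d) + 20)^2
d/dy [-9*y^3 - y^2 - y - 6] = -27*y^2 - 2*y - 1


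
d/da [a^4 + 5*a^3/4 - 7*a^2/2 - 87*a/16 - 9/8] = 4*a^3 + 15*a^2/4 - 7*a - 87/16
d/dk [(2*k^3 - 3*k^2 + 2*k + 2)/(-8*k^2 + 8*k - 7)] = 2*(-8*k^4 + 16*k^3 - 25*k^2 + 37*k - 15)/(64*k^4 - 128*k^3 + 176*k^2 - 112*k + 49)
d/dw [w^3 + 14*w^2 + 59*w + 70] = 3*w^2 + 28*w + 59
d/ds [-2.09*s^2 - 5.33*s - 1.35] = -4.18*s - 5.33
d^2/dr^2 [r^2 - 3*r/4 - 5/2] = 2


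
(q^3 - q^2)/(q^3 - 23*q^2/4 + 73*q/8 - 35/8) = 8*q^2/(8*q^2 - 38*q + 35)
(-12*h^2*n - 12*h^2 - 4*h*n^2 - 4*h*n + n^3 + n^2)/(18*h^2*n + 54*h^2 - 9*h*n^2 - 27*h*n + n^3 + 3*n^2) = (-2*h*n - 2*h - n^2 - n)/(3*h*n + 9*h - n^2 - 3*n)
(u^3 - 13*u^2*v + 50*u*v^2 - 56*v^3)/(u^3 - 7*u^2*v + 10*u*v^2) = (u^2 - 11*u*v + 28*v^2)/(u*(u - 5*v))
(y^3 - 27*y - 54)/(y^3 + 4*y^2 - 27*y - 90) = (y^2 - 3*y - 18)/(y^2 + y - 30)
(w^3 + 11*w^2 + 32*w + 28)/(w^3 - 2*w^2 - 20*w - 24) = (w + 7)/(w - 6)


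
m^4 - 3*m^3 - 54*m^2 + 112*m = m*(m - 8)*(m - 2)*(m + 7)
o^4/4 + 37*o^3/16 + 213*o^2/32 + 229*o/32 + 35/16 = (o/4 + 1/2)*(o + 1/2)*(o + 7/4)*(o + 5)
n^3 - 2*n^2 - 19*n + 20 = (n - 5)*(n - 1)*(n + 4)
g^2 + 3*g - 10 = (g - 2)*(g + 5)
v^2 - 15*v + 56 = (v - 8)*(v - 7)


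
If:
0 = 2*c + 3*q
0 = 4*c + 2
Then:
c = -1/2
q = 1/3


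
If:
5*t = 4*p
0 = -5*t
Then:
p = 0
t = 0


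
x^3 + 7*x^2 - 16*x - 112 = (x - 4)*(x + 4)*(x + 7)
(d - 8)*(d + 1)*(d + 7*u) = d^3 + 7*d^2*u - 7*d^2 - 49*d*u - 8*d - 56*u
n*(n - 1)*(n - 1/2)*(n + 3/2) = n^4 - 7*n^2/4 + 3*n/4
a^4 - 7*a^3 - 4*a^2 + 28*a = a*(a - 7)*(a - 2)*(a + 2)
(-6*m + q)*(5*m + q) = -30*m^2 - m*q + q^2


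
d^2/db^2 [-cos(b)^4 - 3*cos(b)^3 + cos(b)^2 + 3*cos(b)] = -3*cos(b)/4 + 4*cos(2*b)^2 + 27*cos(3*b)/4 - 2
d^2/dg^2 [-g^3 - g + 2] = -6*g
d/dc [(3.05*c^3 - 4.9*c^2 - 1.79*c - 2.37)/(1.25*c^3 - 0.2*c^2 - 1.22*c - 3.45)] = (-1.77635683940025e-15*c^5 + 5.515*c^4 - 2.967*c^3 - 17.06*c^2 + 32.862*c + 3.2841)/(1.5625*c^6 - 0.5*c^5 - 3.01*c^4 - 8.137*c^3 + 2.8684*c^2 + 8.418*c + 11.9025)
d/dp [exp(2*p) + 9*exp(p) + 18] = (2*exp(p) + 9)*exp(p)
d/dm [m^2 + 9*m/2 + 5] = 2*m + 9/2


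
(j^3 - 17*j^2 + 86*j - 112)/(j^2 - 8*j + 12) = (j^2 - 15*j + 56)/(j - 6)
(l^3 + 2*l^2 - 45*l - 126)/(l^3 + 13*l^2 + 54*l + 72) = (l - 7)/(l + 4)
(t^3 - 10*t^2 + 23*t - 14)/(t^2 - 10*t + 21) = (t^2 - 3*t + 2)/(t - 3)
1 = 1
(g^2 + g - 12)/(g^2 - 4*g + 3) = (g + 4)/(g - 1)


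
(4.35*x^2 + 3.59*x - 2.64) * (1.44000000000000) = 6.264*x^2 + 5.1696*x - 3.8016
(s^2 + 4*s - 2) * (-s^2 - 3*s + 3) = -s^4 - 7*s^3 - 7*s^2 + 18*s - 6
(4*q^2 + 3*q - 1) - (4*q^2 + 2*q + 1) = q - 2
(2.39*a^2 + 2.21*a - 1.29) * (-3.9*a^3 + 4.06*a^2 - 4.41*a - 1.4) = -9.321*a^5 + 1.0844*a^4 + 3.4637*a^3 - 18.3295*a^2 + 2.5949*a + 1.806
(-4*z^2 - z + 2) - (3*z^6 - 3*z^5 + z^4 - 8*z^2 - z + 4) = -3*z^6 + 3*z^5 - z^4 + 4*z^2 - 2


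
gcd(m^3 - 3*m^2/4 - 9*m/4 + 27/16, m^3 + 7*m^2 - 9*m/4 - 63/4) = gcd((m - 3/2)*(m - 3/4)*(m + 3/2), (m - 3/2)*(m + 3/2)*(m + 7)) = m^2 - 9/4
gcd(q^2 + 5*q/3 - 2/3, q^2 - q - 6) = q + 2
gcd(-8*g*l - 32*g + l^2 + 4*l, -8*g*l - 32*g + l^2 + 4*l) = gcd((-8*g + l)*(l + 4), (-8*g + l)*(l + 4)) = 8*g*l + 32*g - l^2 - 4*l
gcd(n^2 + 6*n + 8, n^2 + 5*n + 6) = n + 2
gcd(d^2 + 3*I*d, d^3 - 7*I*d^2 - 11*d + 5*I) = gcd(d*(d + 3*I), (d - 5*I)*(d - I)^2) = 1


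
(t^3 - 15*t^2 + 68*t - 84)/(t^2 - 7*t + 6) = (t^2 - 9*t + 14)/(t - 1)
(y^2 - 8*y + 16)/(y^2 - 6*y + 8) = (y - 4)/(y - 2)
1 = 1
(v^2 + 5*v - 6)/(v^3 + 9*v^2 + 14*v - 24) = 1/(v + 4)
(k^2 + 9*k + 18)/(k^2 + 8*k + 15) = (k + 6)/(k + 5)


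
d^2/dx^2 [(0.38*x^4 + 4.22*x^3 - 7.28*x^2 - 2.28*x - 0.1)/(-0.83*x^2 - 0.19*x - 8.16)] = (-0.523564*x^6 - 0.359556000000001*x^5 - 15.524292*x^4 + 48.276588*x^3 - 638.309028*x^2 - 1778.504676*x + 961.069172)/(0.571787*x^6 + 0.392673*x^5 + 16.954161*x^4 + 7.727851*x^3 + 166.681872*x^2 + 37.953792*x + 543.338496)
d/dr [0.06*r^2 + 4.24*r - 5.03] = 0.12*r + 4.24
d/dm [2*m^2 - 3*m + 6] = 4*m - 3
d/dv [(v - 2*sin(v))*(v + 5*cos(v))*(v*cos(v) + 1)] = -(v - 2*sin(v))*(v + 5*cos(v))*(v*sin(v) - cos(v)) - (v - 2*sin(v))*(v*cos(v) + 1)*(5*sin(v) - 1) - (v + 5*cos(v))*(v*cos(v) + 1)*(2*cos(v) - 1)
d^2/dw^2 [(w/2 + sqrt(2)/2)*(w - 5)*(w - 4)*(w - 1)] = 6*w^2 - 30*w + 3*sqrt(2)*w - 10*sqrt(2) + 29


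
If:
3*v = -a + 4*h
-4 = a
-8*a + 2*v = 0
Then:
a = -4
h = -13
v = -16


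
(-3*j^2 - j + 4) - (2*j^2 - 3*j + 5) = -5*j^2 + 2*j - 1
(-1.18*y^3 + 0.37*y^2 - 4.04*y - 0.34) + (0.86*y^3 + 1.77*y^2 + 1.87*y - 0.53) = -0.32*y^3 + 2.14*y^2 - 2.17*y - 0.87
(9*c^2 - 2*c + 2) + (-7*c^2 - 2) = 2*c^2 - 2*c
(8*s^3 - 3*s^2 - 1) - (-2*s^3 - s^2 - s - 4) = 10*s^3 - 2*s^2 + s + 3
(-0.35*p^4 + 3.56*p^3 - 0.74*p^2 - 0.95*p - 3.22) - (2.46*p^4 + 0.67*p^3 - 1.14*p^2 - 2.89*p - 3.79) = -2.81*p^4 + 2.89*p^3 + 0.4*p^2 + 1.94*p + 0.57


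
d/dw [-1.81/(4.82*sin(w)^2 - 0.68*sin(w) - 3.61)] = (17.4484*sin(w) - 1.2308)*cos(w)/(-4.82*sin(w)^2 + 0.68*sin(w) + 3.61)^2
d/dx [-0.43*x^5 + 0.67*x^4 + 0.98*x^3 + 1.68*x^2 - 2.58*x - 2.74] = -2.15*x^4 + 2.68*x^3 + 2.94*x^2 + 3.36*x - 2.58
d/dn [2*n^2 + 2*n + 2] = 4*n + 2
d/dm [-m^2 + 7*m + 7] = 7 - 2*m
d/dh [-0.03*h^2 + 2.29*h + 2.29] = 2.29 - 0.06*h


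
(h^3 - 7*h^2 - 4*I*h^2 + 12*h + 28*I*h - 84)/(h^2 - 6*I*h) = h - 7 + 2*I - 14*I/h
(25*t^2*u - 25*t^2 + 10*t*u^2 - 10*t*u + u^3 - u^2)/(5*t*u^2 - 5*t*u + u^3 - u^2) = (5*t + u)/u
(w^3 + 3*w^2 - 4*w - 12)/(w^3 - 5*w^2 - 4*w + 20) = (w + 3)/(w - 5)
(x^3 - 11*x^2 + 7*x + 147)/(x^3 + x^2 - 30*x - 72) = (x^2 - 14*x + 49)/(x^2 - 2*x - 24)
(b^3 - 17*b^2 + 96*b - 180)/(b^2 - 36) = (b^2 - 11*b + 30)/(b + 6)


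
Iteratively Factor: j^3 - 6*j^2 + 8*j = (j - 2)*(j^2 - 4*j) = j*(j - 2)*(j - 4)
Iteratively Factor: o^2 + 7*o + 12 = (o + 3)*(o + 4)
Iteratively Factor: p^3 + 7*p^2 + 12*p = (p + 4)*(p^2 + 3*p) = (p + 3)*(p + 4)*(p)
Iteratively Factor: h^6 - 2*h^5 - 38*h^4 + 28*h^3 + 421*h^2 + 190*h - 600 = (h + 2)*(h^5 - 4*h^4 - 30*h^3 + 88*h^2 + 245*h - 300) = (h - 5)*(h + 2)*(h^4 + h^3 - 25*h^2 - 37*h + 60) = (h - 5)^2*(h + 2)*(h^3 + 6*h^2 + 5*h - 12) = (h - 5)^2*(h - 1)*(h + 2)*(h^2 + 7*h + 12) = (h - 5)^2*(h - 1)*(h + 2)*(h + 3)*(h + 4)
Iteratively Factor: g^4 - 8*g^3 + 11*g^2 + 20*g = (g - 5)*(g^3 - 3*g^2 - 4*g) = (g - 5)*(g + 1)*(g^2 - 4*g) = g*(g - 5)*(g + 1)*(g - 4)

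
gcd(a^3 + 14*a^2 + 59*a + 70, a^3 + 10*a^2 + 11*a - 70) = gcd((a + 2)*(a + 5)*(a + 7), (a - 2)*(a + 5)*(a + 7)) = a^2 + 12*a + 35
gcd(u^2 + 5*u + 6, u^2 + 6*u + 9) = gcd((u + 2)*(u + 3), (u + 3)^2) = u + 3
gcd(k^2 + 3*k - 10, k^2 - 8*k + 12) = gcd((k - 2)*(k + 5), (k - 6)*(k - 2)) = k - 2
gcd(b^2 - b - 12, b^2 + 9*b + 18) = b + 3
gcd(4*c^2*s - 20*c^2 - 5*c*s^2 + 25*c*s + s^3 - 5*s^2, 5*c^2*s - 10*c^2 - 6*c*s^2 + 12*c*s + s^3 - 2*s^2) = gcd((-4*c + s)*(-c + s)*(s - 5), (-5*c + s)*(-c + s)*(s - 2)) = -c + s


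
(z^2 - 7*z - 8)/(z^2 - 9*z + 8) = (z + 1)/(z - 1)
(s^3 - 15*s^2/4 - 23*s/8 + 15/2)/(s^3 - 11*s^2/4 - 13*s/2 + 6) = (8*s^2 + 2*s - 15)/(2*(4*s^2 + 5*s - 6))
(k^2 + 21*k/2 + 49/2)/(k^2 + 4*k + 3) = (2*k^2 + 21*k + 49)/(2*(k^2 + 4*k + 3))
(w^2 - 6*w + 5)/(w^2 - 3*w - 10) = (w - 1)/(w + 2)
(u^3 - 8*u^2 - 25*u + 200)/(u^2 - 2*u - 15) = (u^2 - 3*u - 40)/(u + 3)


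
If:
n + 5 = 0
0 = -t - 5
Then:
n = -5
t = -5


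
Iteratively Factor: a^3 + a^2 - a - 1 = (a - 1)*(a^2 + 2*a + 1) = (a - 1)*(a + 1)*(a + 1)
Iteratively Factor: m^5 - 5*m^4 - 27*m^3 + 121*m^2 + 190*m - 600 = (m + 3)*(m^4 - 8*m^3 - 3*m^2 + 130*m - 200) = (m + 3)*(m + 4)*(m^3 - 12*m^2 + 45*m - 50) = (m - 5)*(m + 3)*(m + 4)*(m^2 - 7*m + 10) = (m - 5)^2*(m + 3)*(m + 4)*(m - 2)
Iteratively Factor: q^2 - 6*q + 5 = (q - 1)*(q - 5)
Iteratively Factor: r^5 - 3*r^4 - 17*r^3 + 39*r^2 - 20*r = (r)*(r^4 - 3*r^3 - 17*r^2 + 39*r - 20) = r*(r - 5)*(r^3 + 2*r^2 - 7*r + 4) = r*(r - 5)*(r - 1)*(r^2 + 3*r - 4) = r*(r - 5)*(r - 1)*(r + 4)*(r - 1)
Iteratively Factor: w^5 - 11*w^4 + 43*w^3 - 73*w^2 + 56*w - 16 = (w - 4)*(w^4 - 7*w^3 + 15*w^2 - 13*w + 4) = (w - 4)*(w - 1)*(w^3 - 6*w^2 + 9*w - 4) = (w - 4)^2*(w - 1)*(w^2 - 2*w + 1) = (w - 4)^2*(w - 1)^2*(w - 1)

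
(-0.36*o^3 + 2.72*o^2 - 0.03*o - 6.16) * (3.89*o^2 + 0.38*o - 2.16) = -1.4004*o^5 + 10.444*o^4 + 1.6945*o^3 - 29.849*o^2 - 2.276*o + 13.3056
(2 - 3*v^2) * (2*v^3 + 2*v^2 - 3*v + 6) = -6*v^5 - 6*v^4 + 13*v^3 - 14*v^2 - 6*v + 12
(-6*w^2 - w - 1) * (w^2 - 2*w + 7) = -6*w^4 + 11*w^3 - 41*w^2 - 5*w - 7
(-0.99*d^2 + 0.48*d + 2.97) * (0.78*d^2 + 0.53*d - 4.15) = -0.7722*d^4 - 0.1503*d^3 + 6.6795*d^2 - 0.4179*d - 12.3255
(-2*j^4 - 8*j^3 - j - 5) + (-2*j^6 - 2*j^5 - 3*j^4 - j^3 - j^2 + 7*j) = -2*j^6 - 2*j^5 - 5*j^4 - 9*j^3 - j^2 + 6*j - 5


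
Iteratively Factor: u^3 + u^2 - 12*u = (u + 4)*(u^2 - 3*u) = u*(u + 4)*(u - 3)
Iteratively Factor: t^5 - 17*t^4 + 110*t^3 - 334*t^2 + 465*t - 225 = (t - 1)*(t^4 - 16*t^3 + 94*t^2 - 240*t + 225) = (t - 5)*(t - 1)*(t^3 - 11*t^2 + 39*t - 45) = (t - 5)*(t - 3)*(t - 1)*(t^2 - 8*t + 15) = (t - 5)^2*(t - 3)*(t - 1)*(t - 3)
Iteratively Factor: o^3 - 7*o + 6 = (o - 1)*(o^2 + o - 6) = (o - 1)*(o + 3)*(o - 2)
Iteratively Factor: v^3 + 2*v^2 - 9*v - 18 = (v + 2)*(v^2 - 9) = (v + 2)*(v + 3)*(v - 3)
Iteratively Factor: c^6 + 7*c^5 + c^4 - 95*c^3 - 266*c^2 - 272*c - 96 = (c + 1)*(c^5 + 6*c^4 - 5*c^3 - 90*c^2 - 176*c - 96) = (c - 4)*(c + 1)*(c^4 + 10*c^3 + 35*c^2 + 50*c + 24) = (c - 4)*(c + 1)*(c + 3)*(c^3 + 7*c^2 + 14*c + 8) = (c - 4)*(c + 1)*(c + 2)*(c + 3)*(c^2 + 5*c + 4) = (c - 4)*(c + 1)^2*(c + 2)*(c + 3)*(c + 4)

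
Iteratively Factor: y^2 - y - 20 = (y + 4)*(y - 5)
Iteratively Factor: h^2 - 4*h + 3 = (h - 1)*(h - 3)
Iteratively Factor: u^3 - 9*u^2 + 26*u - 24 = (u - 3)*(u^2 - 6*u + 8) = (u - 4)*(u - 3)*(u - 2)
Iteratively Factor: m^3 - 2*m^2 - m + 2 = (m + 1)*(m^2 - 3*m + 2) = (m - 1)*(m + 1)*(m - 2)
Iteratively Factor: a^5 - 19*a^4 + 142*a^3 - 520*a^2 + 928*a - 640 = (a - 4)*(a^4 - 15*a^3 + 82*a^2 - 192*a + 160) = (a - 4)^2*(a^3 - 11*a^2 + 38*a - 40) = (a - 4)^2*(a - 2)*(a^2 - 9*a + 20) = (a - 4)^3*(a - 2)*(a - 5)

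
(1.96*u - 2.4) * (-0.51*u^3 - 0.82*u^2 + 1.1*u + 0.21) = -0.9996*u^4 - 0.3832*u^3 + 4.124*u^2 - 2.2284*u - 0.504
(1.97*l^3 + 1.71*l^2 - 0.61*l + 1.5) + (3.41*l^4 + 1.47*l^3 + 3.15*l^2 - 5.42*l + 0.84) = 3.41*l^4 + 3.44*l^3 + 4.86*l^2 - 6.03*l + 2.34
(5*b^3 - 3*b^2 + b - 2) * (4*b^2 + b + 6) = 20*b^5 - 7*b^4 + 31*b^3 - 25*b^2 + 4*b - 12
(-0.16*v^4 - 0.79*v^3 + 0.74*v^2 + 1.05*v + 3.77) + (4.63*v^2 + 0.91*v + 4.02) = -0.16*v^4 - 0.79*v^3 + 5.37*v^2 + 1.96*v + 7.79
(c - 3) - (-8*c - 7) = 9*c + 4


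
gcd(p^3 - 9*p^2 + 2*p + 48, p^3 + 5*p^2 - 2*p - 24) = 1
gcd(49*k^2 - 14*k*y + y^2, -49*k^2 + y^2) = -7*k + y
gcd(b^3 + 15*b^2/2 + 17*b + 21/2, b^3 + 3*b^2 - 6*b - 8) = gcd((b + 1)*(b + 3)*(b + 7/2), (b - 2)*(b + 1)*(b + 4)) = b + 1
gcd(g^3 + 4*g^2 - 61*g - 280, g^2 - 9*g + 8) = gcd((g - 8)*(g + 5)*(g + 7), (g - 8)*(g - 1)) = g - 8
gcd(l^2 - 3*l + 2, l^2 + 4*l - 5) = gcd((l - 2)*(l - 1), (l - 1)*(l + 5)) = l - 1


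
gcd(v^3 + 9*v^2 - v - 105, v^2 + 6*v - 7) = v + 7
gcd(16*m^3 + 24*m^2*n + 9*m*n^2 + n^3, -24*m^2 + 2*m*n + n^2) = 1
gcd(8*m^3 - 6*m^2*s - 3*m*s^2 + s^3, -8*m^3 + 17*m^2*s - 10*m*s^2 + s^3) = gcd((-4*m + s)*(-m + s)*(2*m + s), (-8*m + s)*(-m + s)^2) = -m + s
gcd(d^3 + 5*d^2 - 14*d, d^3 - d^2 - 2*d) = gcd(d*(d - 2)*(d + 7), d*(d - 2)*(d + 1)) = d^2 - 2*d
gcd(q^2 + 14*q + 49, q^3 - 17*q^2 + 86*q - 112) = 1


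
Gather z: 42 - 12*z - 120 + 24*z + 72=12*z - 6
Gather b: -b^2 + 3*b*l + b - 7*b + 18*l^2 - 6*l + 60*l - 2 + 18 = -b^2 + b*(3*l - 6) + 18*l^2 + 54*l + 16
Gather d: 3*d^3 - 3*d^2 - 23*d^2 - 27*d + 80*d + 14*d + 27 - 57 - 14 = 3*d^3 - 26*d^2 + 67*d - 44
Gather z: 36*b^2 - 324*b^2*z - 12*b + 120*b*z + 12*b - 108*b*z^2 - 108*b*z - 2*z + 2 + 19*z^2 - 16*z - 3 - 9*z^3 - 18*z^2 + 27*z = 36*b^2 - 9*z^3 + z^2*(1 - 108*b) + z*(-324*b^2 + 12*b + 9) - 1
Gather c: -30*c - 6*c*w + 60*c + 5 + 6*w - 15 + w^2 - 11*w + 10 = c*(30 - 6*w) + w^2 - 5*w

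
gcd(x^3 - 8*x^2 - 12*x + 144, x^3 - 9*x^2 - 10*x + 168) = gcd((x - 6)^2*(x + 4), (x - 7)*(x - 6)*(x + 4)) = x^2 - 2*x - 24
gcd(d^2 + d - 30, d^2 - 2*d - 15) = d - 5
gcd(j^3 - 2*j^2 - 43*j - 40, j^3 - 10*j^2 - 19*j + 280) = j^2 - 3*j - 40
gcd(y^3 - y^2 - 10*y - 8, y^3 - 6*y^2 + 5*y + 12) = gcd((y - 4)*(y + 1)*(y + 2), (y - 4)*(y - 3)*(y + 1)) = y^2 - 3*y - 4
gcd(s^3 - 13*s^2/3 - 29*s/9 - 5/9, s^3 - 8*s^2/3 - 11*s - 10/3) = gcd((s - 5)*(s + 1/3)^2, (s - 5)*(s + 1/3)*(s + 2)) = s^2 - 14*s/3 - 5/3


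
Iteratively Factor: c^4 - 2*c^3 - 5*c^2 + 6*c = (c - 3)*(c^3 + c^2 - 2*c) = (c - 3)*(c + 2)*(c^2 - c) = c*(c - 3)*(c + 2)*(c - 1)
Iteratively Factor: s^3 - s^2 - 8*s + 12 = (s - 2)*(s^2 + s - 6) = (s - 2)^2*(s + 3)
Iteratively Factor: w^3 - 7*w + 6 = (w - 2)*(w^2 + 2*w - 3) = (w - 2)*(w - 1)*(w + 3)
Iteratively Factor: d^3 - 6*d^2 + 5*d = (d - 1)*(d^2 - 5*d) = (d - 5)*(d - 1)*(d)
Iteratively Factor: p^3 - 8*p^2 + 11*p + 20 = (p - 4)*(p^2 - 4*p - 5) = (p - 5)*(p - 4)*(p + 1)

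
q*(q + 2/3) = q^2 + 2*q/3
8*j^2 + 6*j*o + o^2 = (2*j + o)*(4*j + o)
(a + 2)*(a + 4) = a^2 + 6*a + 8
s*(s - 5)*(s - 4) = s^3 - 9*s^2 + 20*s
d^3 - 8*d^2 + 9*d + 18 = (d - 6)*(d - 3)*(d + 1)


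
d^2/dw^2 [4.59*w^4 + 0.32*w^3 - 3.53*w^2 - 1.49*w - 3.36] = 55.08*w^2 + 1.92*w - 7.06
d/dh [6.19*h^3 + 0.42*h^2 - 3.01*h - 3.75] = 18.57*h^2 + 0.84*h - 3.01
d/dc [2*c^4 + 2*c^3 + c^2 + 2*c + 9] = 8*c^3 + 6*c^2 + 2*c + 2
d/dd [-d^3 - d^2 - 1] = d*(-3*d - 2)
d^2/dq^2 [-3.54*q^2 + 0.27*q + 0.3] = -7.08000000000000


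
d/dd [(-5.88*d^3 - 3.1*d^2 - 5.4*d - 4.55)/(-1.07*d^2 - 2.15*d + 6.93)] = (6.2916*d^4 + 25.284*d^3 - 121.3582*d^2 - 52.703*d - 47.2045)/(1.1449*d^4 + 4.601*d^3 - 10.2077*d^2 - 29.799*d + 48.0249)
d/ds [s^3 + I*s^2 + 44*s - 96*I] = 3*s^2 + 2*I*s + 44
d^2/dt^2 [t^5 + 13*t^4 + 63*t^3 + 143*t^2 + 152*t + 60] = 20*t^3 + 156*t^2 + 378*t + 286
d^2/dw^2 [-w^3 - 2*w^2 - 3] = -6*w - 4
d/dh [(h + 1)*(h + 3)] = 2*h + 4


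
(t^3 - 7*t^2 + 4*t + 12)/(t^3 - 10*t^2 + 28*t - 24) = (t + 1)/(t - 2)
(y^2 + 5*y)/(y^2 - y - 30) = y/(y - 6)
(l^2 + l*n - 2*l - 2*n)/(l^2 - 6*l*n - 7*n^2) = (l - 2)/(l - 7*n)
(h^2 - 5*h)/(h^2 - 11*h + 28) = h*(h - 5)/(h^2 - 11*h + 28)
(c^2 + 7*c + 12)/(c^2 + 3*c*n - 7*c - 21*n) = (c^2 + 7*c + 12)/(c^2 + 3*c*n - 7*c - 21*n)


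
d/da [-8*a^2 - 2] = -16*a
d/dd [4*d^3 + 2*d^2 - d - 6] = 12*d^2 + 4*d - 1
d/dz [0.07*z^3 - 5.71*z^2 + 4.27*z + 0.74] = 0.21*z^2 - 11.42*z + 4.27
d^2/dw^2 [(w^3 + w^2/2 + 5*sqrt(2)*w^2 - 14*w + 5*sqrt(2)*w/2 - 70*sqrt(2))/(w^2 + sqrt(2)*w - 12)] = 4*(-5*w^3 + sqrt(2)*w^3 - 33*sqrt(2)*w^2 + 9*w^2 - 246*w + 45*sqrt(2)*w - 214*sqrt(2) + 66)/(w^6 + 3*sqrt(2)*w^5 - 30*w^4 - 70*sqrt(2)*w^3 + 360*w^2 + 432*sqrt(2)*w - 1728)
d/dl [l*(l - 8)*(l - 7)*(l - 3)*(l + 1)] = 5*l^4 - 68*l^3 + 249*l^2 - 134*l - 168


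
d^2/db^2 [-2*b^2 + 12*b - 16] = -4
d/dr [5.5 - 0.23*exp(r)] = -0.23*exp(r)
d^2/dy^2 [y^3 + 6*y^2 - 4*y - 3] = 6*y + 12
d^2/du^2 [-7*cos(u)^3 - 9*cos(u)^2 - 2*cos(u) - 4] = 29*cos(u)/4 + 18*cos(2*u) + 63*cos(3*u)/4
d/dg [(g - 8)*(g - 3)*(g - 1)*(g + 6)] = 4*g^3 - 18*g^2 - 74*g + 186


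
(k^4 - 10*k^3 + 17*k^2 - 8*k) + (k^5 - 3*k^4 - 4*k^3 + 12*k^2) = k^5 - 2*k^4 - 14*k^3 + 29*k^2 - 8*k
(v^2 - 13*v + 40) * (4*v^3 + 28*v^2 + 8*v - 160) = 4*v^5 - 24*v^4 - 196*v^3 + 856*v^2 + 2400*v - 6400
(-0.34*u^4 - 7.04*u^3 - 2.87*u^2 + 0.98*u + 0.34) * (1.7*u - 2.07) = -0.578*u^5 - 11.2642*u^4 + 9.6938*u^3 + 7.6069*u^2 - 1.4506*u - 0.7038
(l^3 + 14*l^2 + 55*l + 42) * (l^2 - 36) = l^5 + 14*l^4 + 19*l^3 - 462*l^2 - 1980*l - 1512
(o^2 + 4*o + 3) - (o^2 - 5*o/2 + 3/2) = 13*o/2 + 3/2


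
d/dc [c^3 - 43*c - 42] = 3*c^2 - 43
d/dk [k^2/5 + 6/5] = 2*k/5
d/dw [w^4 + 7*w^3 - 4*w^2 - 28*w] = 4*w^3 + 21*w^2 - 8*w - 28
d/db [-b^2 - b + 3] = -2*b - 1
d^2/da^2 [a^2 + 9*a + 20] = 2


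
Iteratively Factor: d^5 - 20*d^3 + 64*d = (d - 4)*(d^4 + 4*d^3 - 4*d^2 - 16*d) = (d - 4)*(d - 2)*(d^3 + 6*d^2 + 8*d) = d*(d - 4)*(d - 2)*(d^2 + 6*d + 8) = d*(d - 4)*(d - 2)*(d + 2)*(d + 4)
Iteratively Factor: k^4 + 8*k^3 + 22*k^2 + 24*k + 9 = (k + 3)*(k^3 + 5*k^2 + 7*k + 3) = (k + 1)*(k + 3)*(k^2 + 4*k + 3) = (k + 1)*(k + 3)^2*(k + 1)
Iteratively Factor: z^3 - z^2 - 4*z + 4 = (z - 1)*(z^2 - 4) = (z - 1)*(z + 2)*(z - 2)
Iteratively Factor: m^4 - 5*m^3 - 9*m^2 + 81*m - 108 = (m - 3)*(m^3 - 2*m^2 - 15*m + 36) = (m - 3)*(m + 4)*(m^2 - 6*m + 9) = (m - 3)^2*(m + 4)*(m - 3)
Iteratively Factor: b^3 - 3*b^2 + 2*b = (b - 1)*(b^2 - 2*b) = (b - 2)*(b - 1)*(b)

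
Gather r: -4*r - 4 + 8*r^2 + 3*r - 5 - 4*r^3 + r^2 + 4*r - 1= -4*r^3 + 9*r^2 + 3*r - 10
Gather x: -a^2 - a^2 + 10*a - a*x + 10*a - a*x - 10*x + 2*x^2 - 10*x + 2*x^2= -2*a^2 + 20*a + 4*x^2 + x*(-2*a - 20)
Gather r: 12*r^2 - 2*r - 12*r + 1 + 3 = 12*r^2 - 14*r + 4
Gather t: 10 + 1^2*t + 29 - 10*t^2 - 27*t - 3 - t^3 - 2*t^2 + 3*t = -t^3 - 12*t^2 - 23*t + 36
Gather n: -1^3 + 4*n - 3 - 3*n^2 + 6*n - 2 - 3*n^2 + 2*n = -6*n^2 + 12*n - 6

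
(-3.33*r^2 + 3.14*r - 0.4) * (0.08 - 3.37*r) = 11.2221*r^3 - 10.8482*r^2 + 1.5992*r - 0.032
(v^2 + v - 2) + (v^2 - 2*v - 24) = 2*v^2 - v - 26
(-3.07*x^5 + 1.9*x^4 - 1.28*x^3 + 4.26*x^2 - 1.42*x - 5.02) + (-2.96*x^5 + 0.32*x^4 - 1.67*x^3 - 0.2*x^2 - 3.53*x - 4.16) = -6.03*x^5 + 2.22*x^4 - 2.95*x^3 + 4.06*x^2 - 4.95*x - 9.18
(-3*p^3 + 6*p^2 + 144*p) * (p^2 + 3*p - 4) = -3*p^5 - 3*p^4 + 174*p^3 + 408*p^2 - 576*p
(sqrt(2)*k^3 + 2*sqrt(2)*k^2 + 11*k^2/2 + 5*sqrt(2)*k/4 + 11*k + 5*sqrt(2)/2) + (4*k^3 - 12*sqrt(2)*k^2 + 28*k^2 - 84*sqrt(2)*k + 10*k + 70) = sqrt(2)*k^3 + 4*k^3 - 10*sqrt(2)*k^2 + 67*k^2/2 - 331*sqrt(2)*k/4 + 21*k + 5*sqrt(2)/2 + 70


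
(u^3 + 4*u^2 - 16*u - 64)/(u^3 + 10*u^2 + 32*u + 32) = (u - 4)/(u + 2)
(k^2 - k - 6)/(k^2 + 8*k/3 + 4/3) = 3*(k - 3)/(3*k + 2)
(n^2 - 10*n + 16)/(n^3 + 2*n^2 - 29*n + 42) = (n - 8)/(n^2 + 4*n - 21)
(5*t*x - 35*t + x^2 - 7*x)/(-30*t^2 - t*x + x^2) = (x - 7)/(-6*t + x)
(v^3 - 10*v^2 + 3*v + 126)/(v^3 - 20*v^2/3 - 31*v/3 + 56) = 3*(v - 6)/(3*v - 8)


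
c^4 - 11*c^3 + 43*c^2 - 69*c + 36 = (c - 4)*(c - 3)^2*(c - 1)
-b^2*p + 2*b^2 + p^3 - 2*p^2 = (-b + p)*(b + p)*(p - 2)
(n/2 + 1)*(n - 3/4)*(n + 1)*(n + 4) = n^4/2 + 25*n^3/8 + 35*n^2/8 - 5*n/4 - 3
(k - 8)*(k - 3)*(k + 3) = k^3 - 8*k^2 - 9*k + 72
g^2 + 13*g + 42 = (g + 6)*(g + 7)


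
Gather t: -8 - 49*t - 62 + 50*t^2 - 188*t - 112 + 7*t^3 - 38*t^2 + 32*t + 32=7*t^3 + 12*t^2 - 205*t - 150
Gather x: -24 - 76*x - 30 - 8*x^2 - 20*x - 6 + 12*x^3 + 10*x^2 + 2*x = 12*x^3 + 2*x^2 - 94*x - 60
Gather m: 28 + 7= 35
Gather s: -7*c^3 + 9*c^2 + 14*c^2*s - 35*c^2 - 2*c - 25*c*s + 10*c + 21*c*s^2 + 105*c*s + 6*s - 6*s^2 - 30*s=-7*c^3 - 26*c^2 + 8*c + s^2*(21*c - 6) + s*(14*c^2 + 80*c - 24)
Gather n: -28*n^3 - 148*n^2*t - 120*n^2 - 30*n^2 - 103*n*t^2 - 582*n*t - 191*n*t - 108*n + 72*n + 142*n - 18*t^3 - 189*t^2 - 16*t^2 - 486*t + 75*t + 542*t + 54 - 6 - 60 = -28*n^3 + n^2*(-148*t - 150) + n*(-103*t^2 - 773*t + 106) - 18*t^3 - 205*t^2 + 131*t - 12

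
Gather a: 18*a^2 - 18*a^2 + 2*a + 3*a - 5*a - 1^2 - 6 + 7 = 0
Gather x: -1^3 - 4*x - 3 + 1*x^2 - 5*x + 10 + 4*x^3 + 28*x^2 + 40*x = 4*x^3 + 29*x^2 + 31*x + 6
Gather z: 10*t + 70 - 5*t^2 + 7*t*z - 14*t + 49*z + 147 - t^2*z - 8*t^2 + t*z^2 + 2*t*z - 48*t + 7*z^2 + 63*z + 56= -13*t^2 - 52*t + z^2*(t + 7) + z*(-t^2 + 9*t + 112) + 273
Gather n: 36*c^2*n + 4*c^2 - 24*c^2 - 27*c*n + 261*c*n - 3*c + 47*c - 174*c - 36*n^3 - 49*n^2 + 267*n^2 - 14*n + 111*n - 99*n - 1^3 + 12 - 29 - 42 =-20*c^2 - 130*c - 36*n^3 + 218*n^2 + n*(36*c^2 + 234*c - 2) - 60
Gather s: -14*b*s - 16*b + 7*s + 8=-16*b + s*(7 - 14*b) + 8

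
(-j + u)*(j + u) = -j^2 + u^2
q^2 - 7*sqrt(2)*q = q*(q - 7*sqrt(2))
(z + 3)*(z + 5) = z^2 + 8*z + 15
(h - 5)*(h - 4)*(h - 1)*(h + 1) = h^4 - 9*h^3 + 19*h^2 + 9*h - 20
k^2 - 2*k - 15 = (k - 5)*(k + 3)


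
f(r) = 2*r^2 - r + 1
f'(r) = 4*r - 1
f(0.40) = 0.92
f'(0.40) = 0.60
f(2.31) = 9.36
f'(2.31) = 8.24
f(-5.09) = 57.91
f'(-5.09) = -21.36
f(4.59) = 38.55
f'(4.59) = 17.36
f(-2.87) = 20.34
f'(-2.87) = -12.48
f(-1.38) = 6.19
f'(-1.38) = -6.52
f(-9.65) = 196.90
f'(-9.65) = -39.60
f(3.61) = 23.45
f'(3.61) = 13.44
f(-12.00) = 301.00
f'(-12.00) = -49.00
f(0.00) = 1.00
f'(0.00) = -1.00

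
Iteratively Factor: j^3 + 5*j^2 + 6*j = (j + 2)*(j^2 + 3*j) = j*(j + 2)*(j + 3)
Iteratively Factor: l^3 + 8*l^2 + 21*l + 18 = (l + 3)*(l^2 + 5*l + 6) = (l + 3)^2*(l + 2)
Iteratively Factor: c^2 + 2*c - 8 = (c + 4)*(c - 2)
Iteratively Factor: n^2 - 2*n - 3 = (n - 3)*(n + 1)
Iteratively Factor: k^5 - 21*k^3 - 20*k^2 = (k + 4)*(k^4 - 4*k^3 - 5*k^2) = k*(k + 4)*(k^3 - 4*k^2 - 5*k) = k*(k - 5)*(k + 4)*(k^2 + k) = k^2*(k - 5)*(k + 4)*(k + 1)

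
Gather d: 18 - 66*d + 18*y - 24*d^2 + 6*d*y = -24*d^2 + d*(6*y - 66) + 18*y + 18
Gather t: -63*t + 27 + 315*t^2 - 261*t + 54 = 315*t^2 - 324*t + 81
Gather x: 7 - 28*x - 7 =-28*x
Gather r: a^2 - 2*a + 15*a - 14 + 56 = a^2 + 13*a + 42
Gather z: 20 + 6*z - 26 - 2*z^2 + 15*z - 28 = -2*z^2 + 21*z - 34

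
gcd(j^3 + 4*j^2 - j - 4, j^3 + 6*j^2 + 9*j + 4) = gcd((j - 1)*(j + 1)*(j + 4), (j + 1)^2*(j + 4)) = j^2 + 5*j + 4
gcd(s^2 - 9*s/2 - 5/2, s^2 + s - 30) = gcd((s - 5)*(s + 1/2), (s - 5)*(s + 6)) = s - 5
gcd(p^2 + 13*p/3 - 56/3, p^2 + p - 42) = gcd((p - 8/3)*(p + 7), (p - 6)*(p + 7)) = p + 7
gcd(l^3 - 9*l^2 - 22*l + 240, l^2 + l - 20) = l + 5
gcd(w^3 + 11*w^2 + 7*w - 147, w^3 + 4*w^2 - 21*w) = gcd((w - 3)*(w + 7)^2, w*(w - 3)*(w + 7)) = w^2 + 4*w - 21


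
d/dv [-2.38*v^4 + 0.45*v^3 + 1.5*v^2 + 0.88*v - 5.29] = -9.52*v^3 + 1.35*v^2 + 3.0*v + 0.88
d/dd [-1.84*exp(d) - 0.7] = -1.84*exp(d)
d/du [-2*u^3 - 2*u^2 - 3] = 2*u*(-3*u - 2)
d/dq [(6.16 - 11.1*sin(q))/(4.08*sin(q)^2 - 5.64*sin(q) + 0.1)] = (45.288*sin(q)^2 - 50.2656*sin(q) + 33.6324)*cos(q)/(16.6464*sin(q)^4 - 46.0224*sin(q)^3 + 32.6256*sin(q)^2 - 1.128*sin(q) + 0.01)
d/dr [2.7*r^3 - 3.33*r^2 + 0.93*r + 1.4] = 8.1*r^2 - 6.66*r + 0.93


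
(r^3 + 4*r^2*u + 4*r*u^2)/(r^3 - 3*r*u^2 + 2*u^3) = r*(r + 2*u)/(r^2 - 2*r*u + u^2)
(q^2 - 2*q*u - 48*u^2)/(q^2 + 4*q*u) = (q^2 - 2*q*u - 48*u^2)/(q*(q + 4*u))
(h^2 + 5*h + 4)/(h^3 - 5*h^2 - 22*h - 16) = (h + 4)/(h^2 - 6*h - 16)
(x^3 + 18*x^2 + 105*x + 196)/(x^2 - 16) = (x^2 + 14*x + 49)/(x - 4)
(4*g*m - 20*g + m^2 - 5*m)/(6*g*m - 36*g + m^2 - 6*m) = (4*g*m - 20*g + m^2 - 5*m)/(6*g*m - 36*g + m^2 - 6*m)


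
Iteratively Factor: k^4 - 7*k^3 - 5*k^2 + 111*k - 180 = (k - 5)*(k^3 - 2*k^2 - 15*k + 36) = (k - 5)*(k - 3)*(k^2 + k - 12) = (k - 5)*(k - 3)^2*(k + 4)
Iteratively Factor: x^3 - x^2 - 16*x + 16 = (x - 1)*(x^2 - 16) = (x - 4)*(x - 1)*(x + 4)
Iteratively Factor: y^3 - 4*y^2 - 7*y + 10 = (y - 5)*(y^2 + y - 2) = (y - 5)*(y - 1)*(y + 2)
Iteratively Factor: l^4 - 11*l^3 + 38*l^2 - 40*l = (l - 4)*(l^3 - 7*l^2 + 10*l) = (l - 5)*(l - 4)*(l^2 - 2*l) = l*(l - 5)*(l - 4)*(l - 2)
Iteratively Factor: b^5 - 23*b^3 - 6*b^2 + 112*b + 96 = (b + 1)*(b^4 - b^3 - 22*b^2 + 16*b + 96) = (b + 1)*(b + 2)*(b^3 - 3*b^2 - 16*b + 48) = (b + 1)*(b + 2)*(b + 4)*(b^2 - 7*b + 12) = (b - 4)*(b + 1)*(b + 2)*(b + 4)*(b - 3)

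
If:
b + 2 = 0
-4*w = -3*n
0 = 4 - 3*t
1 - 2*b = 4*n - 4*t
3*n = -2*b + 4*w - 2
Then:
No Solution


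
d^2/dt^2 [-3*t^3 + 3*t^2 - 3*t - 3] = 6 - 18*t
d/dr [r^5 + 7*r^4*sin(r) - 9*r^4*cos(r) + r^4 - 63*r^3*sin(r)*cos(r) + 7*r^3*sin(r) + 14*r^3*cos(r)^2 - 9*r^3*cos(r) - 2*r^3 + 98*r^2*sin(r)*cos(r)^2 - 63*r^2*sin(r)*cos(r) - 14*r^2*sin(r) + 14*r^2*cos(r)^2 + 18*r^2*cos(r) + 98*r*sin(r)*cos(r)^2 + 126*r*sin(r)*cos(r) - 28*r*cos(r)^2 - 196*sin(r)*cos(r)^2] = 9*r^4*sin(r) + 7*r^4*cos(r) + 5*r^4 + 37*r^3*sin(r) - 14*r^3*sin(2*r) - 29*r^3*cos(r) - 63*r^3*cos(2*r) + 4*r^3 + 3*r^2*sin(r) - 217*r^2*sin(2*r)/2 - 33*r^2*cos(r)/2 - 42*r^2*cos(2*r) + 147*r^2*cos(3*r)/2 + 15*r^2 + 21*r*sin(r) - 35*r*sin(2*r) + 49*r*sin(3*r) + 121*r*cos(r)/2 + 140*r*cos(2*r) + 147*r*cos(3*r)/2 + 14*r + 49*sin(r)/2 + 63*sin(2*r) + 49*sin(3*r)/2 - 49*cos(r) - 14*cos(2*r) - 147*cos(3*r) - 14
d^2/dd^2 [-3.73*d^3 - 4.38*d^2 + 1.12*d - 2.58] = -22.38*d - 8.76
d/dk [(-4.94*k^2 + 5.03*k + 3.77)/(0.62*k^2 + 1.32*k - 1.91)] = (-9.6394*k^2 + 14.196*k - 14.5837)/(0.3844*k^4 + 1.6368*k^3 - 0.626*k^2 - 5.0424*k + 3.6481)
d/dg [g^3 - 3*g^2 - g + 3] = 3*g^2 - 6*g - 1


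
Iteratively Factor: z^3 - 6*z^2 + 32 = (z - 4)*(z^2 - 2*z - 8) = (z - 4)^2*(z + 2)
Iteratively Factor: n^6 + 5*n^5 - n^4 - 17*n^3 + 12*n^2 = (n - 1)*(n^5 + 6*n^4 + 5*n^3 - 12*n^2) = (n - 1)*(n + 3)*(n^4 + 3*n^3 - 4*n^2) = (n - 1)*(n + 3)*(n + 4)*(n^3 - n^2) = (n - 1)^2*(n + 3)*(n + 4)*(n^2) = n*(n - 1)^2*(n + 3)*(n + 4)*(n)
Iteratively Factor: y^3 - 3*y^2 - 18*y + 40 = (y - 5)*(y^2 + 2*y - 8) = (y - 5)*(y + 4)*(y - 2)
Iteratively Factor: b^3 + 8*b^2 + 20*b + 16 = (b + 2)*(b^2 + 6*b + 8) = (b + 2)^2*(b + 4)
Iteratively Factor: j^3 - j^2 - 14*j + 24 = (j + 4)*(j^2 - 5*j + 6) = (j - 3)*(j + 4)*(j - 2)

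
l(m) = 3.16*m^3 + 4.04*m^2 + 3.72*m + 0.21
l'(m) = 9.48*m^2 + 8.08*m + 3.72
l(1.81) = 38.92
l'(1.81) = 49.40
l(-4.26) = -186.62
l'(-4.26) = 141.34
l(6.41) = 1022.32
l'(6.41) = 445.03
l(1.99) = 48.51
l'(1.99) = 57.34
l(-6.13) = -598.68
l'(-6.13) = 310.42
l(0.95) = 10.10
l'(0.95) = 19.95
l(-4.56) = -232.37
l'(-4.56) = 164.00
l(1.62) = 30.27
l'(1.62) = 41.69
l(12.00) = 6087.09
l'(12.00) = 1465.80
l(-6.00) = -559.23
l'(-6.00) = 296.52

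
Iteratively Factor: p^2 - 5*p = (p)*(p - 5)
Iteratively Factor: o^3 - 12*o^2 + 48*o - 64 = (o - 4)*(o^2 - 8*o + 16) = (o - 4)^2*(o - 4)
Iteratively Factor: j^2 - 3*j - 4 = (j + 1)*(j - 4)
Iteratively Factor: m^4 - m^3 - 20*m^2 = (m)*(m^3 - m^2 - 20*m) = m*(m + 4)*(m^2 - 5*m) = m^2*(m + 4)*(m - 5)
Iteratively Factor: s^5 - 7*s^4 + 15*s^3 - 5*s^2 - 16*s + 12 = (s - 1)*(s^4 - 6*s^3 + 9*s^2 + 4*s - 12) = (s - 1)*(s + 1)*(s^3 - 7*s^2 + 16*s - 12) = (s - 2)*(s - 1)*(s + 1)*(s^2 - 5*s + 6) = (s - 3)*(s - 2)*(s - 1)*(s + 1)*(s - 2)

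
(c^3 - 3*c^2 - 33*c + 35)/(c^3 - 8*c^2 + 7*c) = (c + 5)/c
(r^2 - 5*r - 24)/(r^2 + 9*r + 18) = (r - 8)/(r + 6)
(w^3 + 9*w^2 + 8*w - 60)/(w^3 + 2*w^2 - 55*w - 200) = (w^2 + 4*w - 12)/(w^2 - 3*w - 40)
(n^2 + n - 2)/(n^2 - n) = (n + 2)/n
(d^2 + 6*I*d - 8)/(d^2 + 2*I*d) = (d + 4*I)/d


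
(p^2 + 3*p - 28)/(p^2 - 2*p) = (p^2 + 3*p - 28)/(p*(p - 2))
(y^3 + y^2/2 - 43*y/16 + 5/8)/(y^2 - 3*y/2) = (16*y^3 + 8*y^2 - 43*y + 10)/(8*y*(2*y - 3))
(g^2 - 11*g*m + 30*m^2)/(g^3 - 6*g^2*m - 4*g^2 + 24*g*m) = (g - 5*m)/(g*(g - 4))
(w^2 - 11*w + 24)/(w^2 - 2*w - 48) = (w - 3)/(w + 6)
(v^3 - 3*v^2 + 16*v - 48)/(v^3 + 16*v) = (v - 3)/v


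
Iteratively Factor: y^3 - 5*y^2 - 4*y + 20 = (y - 5)*(y^2 - 4) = (y - 5)*(y + 2)*(y - 2)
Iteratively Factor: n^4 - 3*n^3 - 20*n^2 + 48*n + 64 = (n + 4)*(n^3 - 7*n^2 + 8*n + 16) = (n - 4)*(n + 4)*(n^2 - 3*n - 4) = (n - 4)^2*(n + 4)*(n + 1)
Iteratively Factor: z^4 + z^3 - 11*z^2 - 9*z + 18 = (z - 3)*(z^3 + 4*z^2 + z - 6) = (z - 3)*(z + 2)*(z^2 + 2*z - 3) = (z - 3)*(z + 2)*(z + 3)*(z - 1)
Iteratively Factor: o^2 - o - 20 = (o - 5)*(o + 4)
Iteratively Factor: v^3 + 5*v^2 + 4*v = (v + 1)*(v^2 + 4*v) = (v + 1)*(v + 4)*(v)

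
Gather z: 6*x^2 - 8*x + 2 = 6*x^2 - 8*x + 2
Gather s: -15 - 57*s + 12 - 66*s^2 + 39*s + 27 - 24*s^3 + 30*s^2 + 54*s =-24*s^3 - 36*s^2 + 36*s + 24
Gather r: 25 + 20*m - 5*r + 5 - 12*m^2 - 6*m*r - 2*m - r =-12*m^2 + 18*m + r*(-6*m - 6) + 30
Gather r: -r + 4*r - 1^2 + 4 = 3*r + 3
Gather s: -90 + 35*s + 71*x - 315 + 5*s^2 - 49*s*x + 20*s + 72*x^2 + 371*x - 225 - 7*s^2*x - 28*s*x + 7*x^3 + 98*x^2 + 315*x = s^2*(5 - 7*x) + s*(55 - 77*x) + 7*x^3 + 170*x^2 + 757*x - 630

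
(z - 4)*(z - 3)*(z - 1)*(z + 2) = z^4 - 6*z^3 + 3*z^2 + 26*z - 24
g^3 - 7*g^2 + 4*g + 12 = (g - 6)*(g - 2)*(g + 1)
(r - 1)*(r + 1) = r^2 - 1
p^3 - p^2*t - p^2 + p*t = p*(p - 1)*(p - t)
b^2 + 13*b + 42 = (b + 6)*(b + 7)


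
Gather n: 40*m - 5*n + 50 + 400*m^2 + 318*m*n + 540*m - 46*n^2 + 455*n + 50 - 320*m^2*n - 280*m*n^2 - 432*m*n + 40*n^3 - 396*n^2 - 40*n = 400*m^2 + 580*m + 40*n^3 + n^2*(-280*m - 442) + n*(-320*m^2 - 114*m + 410) + 100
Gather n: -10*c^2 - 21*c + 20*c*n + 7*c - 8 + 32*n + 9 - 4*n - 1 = -10*c^2 - 14*c + n*(20*c + 28)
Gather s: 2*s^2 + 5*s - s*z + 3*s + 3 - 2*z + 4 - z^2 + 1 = 2*s^2 + s*(8 - z) - z^2 - 2*z + 8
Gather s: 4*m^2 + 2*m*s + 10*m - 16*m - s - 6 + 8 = 4*m^2 - 6*m + s*(2*m - 1) + 2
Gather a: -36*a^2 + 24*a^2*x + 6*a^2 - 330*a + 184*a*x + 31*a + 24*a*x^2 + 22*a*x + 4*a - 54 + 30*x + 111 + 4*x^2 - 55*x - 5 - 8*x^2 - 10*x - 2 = a^2*(24*x - 30) + a*(24*x^2 + 206*x - 295) - 4*x^2 - 35*x + 50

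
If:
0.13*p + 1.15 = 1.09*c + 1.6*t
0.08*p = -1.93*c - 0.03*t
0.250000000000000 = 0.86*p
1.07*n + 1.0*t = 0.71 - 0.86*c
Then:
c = -0.02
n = -0.03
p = 0.29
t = 0.76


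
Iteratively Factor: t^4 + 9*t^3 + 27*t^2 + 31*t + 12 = (t + 3)*(t^3 + 6*t^2 + 9*t + 4) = (t + 1)*(t + 3)*(t^2 + 5*t + 4) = (t + 1)*(t + 3)*(t + 4)*(t + 1)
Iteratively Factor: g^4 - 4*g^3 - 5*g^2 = (g + 1)*(g^3 - 5*g^2) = g*(g + 1)*(g^2 - 5*g) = g^2*(g + 1)*(g - 5)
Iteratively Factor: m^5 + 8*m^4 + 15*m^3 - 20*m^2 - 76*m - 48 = (m - 2)*(m^4 + 10*m^3 + 35*m^2 + 50*m + 24) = (m - 2)*(m + 4)*(m^3 + 6*m^2 + 11*m + 6) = (m - 2)*(m + 1)*(m + 4)*(m^2 + 5*m + 6) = (m - 2)*(m + 1)*(m + 3)*(m + 4)*(m + 2)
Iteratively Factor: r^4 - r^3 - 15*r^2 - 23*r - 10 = (r - 5)*(r^3 + 4*r^2 + 5*r + 2) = (r - 5)*(r + 1)*(r^2 + 3*r + 2) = (r - 5)*(r + 1)*(r + 2)*(r + 1)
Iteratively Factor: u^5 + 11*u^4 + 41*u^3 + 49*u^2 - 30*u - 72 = (u + 3)*(u^4 + 8*u^3 + 17*u^2 - 2*u - 24) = (u - 1)*(u + 3)*(u^3 + 9*u^2 + 26*u + 24) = (u - 1)*(u + 3)*(u + 4)*(u^2 + 5*u + 6) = (u - 1)*(u + 3)^2*(u + 4)*(u + 2)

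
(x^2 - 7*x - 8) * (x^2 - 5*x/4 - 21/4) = x^4 - 33*x^3/4 - 9*x^2/2 + 187*x/4 + 42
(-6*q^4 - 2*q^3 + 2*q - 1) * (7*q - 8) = -42*q^5 + 34*q^4 + 16*q^3 + 14*q^2 - 23*q + 8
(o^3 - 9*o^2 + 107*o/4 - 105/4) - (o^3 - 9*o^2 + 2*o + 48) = 99*o/4 - 297/4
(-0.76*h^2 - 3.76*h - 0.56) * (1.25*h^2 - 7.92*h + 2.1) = -0.95*h^4 + 1.3192*h^3 + 27.4832*h^2 - 3.4608*h - 1.176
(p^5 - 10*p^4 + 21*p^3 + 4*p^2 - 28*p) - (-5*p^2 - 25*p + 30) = p^5 - 10*p^4 + 21*p^3 + 9*p^2 - 3*p - 30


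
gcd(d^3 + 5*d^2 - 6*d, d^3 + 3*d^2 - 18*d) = d^2 + 6*d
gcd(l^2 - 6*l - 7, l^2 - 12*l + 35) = l - 7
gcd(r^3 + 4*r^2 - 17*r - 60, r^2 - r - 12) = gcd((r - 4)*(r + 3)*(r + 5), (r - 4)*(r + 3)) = r^2 - r - 12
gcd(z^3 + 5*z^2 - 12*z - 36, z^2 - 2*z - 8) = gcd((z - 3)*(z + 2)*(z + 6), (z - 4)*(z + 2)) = z + 2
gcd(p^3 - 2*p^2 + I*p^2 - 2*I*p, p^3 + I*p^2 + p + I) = p + I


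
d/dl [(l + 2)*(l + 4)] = 2*l + 6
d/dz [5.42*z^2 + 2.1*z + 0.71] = 10.84*z + 2.1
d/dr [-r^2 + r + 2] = 1 - 2*r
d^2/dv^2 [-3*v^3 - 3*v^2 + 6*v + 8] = -18*v - 6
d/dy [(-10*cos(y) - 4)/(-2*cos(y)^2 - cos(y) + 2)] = 2*(-10*sin(y)^2 + 8*cos(y) + 22)*sin(y)/(cos(y) + cos(2*y) - 1)^2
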